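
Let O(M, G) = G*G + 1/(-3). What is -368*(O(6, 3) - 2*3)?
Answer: -2944/3 ≈ -981.33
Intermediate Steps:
O(M, G) = -⅓ + G² (O(M, G) = G² - ⅓ = -⅓ + G²)
-368*(O(6, 3) - 2*3) = -368*((-⅓ + 3²) - 2*3) = -368*((-⅓ + 9) - 6) = -368*(26/3 - 6) = -368*8/3 = -2944/3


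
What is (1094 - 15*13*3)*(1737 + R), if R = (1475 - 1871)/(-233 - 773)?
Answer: 444819681/503 ≈ 8.8433e+5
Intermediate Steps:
R = 198/503 (R = -396/(-1006) = -396*(-1/1006) = 198/503 ≈ 0.39364)
(1094 - 15*13*3)*(1737 + R) = (1094 - 15*13*3)*(1737 + 198/503) = (1094 - 195*3)*(873909/503) = (1094 - 585)*(873909/503) = 509*(873909/503) = 444819681/503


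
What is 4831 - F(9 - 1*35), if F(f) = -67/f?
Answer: 125539/26 ≈ 4828.4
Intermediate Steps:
4831 - F(9 - 1*35) = 4831 - (-67)/(9 - 1*35) = 4831 - (-67)/(9 - 35) = 4831 - (-67)/(-26) = 4831 - (-67)*(-1)/26 = 4831 - 1*67/26 = 4831 - 67/26 = 125539/26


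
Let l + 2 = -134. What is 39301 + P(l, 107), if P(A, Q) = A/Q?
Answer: 4205071/107 ≈ 39300.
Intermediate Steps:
l = -136 (l = -2 - 134 = -136)
39301 + P(l, 107) = 39301 - 136/107 = 4205071/107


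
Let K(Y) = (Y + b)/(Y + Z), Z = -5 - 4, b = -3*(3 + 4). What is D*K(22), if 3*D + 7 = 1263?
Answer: 1256/39 ≈ 32.205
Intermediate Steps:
b = -21 (b = -3*7 = -21)
Z = -9
K(Y) = (-21 + Y)/(-9 + Y) (K(Y) = (Y - 21)/(Y - 9) = (-21 + Y)/(-9 + Y))
D = 1256/3 (D = -7/3 + (1/3)*1263 = -7/3 + 421 = 1256/3 ≈ 418.67)
D*K(22) = 1256*((-21 + 22)/(-9 + 22))/3 = 1256*(1/13)/3 = 1256*((1/13)*1)/3 = (1256/3)*(1/13) = 1256/39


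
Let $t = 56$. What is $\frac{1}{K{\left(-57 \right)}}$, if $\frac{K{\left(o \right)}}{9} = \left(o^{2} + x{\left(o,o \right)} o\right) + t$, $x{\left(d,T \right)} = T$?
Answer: $\frac{1}{58986} \approx 1.6953 \cdot 10^{-5}$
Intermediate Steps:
$K{\left(o \right)} = 504 + 18 o^{2}$ ($K{\left(o \right)} = 9 \left(\left(o^{2} + o o\right) + 56\right) = 9 \left(\left(o^{2} + o^{2}\right) + 56\right) = 9 \left(2 o^{2} + 56\right) = 9 \left(56 + 2 o^{2}\right) = 504 + 18 o^{2}$)
$\frac{1}{K{\left(-57 \right)}} = \frac{1}{504 + 18 \left(-57\right)^{2}} = \frac{1}{504 + 18 \cdot 3249} = \frac{1}{504 + 58482} = \frac{1}{58986}$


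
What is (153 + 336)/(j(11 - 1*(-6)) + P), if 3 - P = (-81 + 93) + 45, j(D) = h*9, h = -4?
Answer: -163/30 ≈ -5.4333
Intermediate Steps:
j(D) = -36 (j(D) = -4*9 = -36)
P = -54 (P = 3 - ((-81 + 93) + 45) = 3 - (12 + 45) = 3 - 1*57 = 3 - 57 = -54)
(153 + 336)/(j(11 - 1*(-6)) + P) = (153 + 336)/(-36 - 54) = 489/(-90) = 489*(-1/90) = -163/30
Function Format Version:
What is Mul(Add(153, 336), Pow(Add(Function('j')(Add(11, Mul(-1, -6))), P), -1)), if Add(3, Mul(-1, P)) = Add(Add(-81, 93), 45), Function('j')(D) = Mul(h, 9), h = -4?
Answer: Rational(-163, 30) ≈ -5.4333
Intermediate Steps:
Function('j')(D) = -36 (Function('j')(D) = Mul(-4, 9) = -36)
P = -54 (P = Add(3, Mul(-1, Add(Add(-81, 93), 45))) = Add(3, Mul(-1, Add(12, 45))) = Add(3, Mul(-1, 57)) = Add(3, -57) = -54)
Mul(Add(153, 336), Pow(Add(Function('j')(Add(11, Mul(-1, -6))), P), -1)) = Mul(Add(153, 336), Pow(Add(-36, -54), -1)) = Mul(489, Pow(-90, -1)) = Mul(489, Rational(-1, 90)) = Rational(-163, 30)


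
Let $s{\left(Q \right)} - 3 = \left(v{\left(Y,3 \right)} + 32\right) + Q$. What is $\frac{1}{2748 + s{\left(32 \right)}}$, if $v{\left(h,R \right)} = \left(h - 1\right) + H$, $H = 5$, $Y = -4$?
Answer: $\frac{1}{2815} \approx 0.00035524$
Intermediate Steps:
$v{\left(h,R \right)} = 4 + h$ ($v{\left(h,R \right)} = \left(h - 1\right) + 5 = \left(-1 + h\right) + 5 = 4 + h$)
$s{\left(Q \right)} = 35 + Q$ ($s{\left(Q \right)} = 3 + \left(\left(\left(4 - 4\right) + 32\right) + Q\right) = 3 + \left(\left(0 + 32\right) + Q\right) = 3 + \left(32 + Q\right) = 35 + Q$)
$\frac{1}{2748 + s{\left(32 \right)}} = \frac{1}{2748 + \left(35 + 32\right)} = \frac{1}{2748 + 67} = \frac{1}{2815}$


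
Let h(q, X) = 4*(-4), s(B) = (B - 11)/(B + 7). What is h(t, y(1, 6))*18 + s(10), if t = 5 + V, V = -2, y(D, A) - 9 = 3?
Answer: -4897/17 ≈ -288.06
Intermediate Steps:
y(D, A) = 12 (y(D, A) = 9 + 3 = 12)
s(B) = (-11 + B)/(7 + B)
t = 3 (t = 5 - 2 = 3)
h(q, X) = -16
h(t, y(1, 6))*18 + s(10) = -16*18 + (-11 + 10)/(7 + 10) = -288 - 1/17 = -4897/17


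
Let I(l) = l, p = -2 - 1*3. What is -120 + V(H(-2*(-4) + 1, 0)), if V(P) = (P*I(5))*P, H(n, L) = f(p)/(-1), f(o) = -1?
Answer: -115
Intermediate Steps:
p = -5 (p = -2 - 3 = -5)
H(n, L) = 1 (H(n, L) = -1/(-1) = -1*(-1) = 1)
V(P) = 5*P² (V(P) = (P*5)*P = (5*P)*P = 5*P²)
-120 + V(H(-2*(-4) + 1, 0)) = -120 + 5*1² = -120 + 5*1 = -120 + 5 = -115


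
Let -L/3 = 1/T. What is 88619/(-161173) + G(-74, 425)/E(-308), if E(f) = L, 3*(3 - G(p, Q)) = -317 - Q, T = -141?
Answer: 5688657524/483519 ≈ 11765.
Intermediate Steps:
L = 1/47 (L = -3/(-141) = -3*(-1/141) = 1/47 ≈ 0.021277)
G(p, Q) = 326/3 + Q/3 (G(p, Q) = 3 - (-317 - Q)/3 = 3 + (317/3 + Q/3) = 326/3 + Q/3)
E(f) = 1/47
88619/(-161173) + G(-74, 425)/E(-308) = 88619/(-161173) + (326/3 + (1/3)*425)/(1/47) = 88619*(-1/161173) + (326/3 + 425/3)*47 = -88619/161173 + (751/3)*47 = -88619/161173 + 35297/3 = 5688657524/483519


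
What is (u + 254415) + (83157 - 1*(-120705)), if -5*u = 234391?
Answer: 2056994/5 ≈ 4.1140e+5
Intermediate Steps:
u = -234391/5 (u = -⅕*234391 = -234391/5 ≈ -46878.)
(u + 254415) + (83157 - 1*(-120705)) = (-234391/5 + 254415) + (83157 - 1*(-120705)) = 1037684/5 + (83157 + 120705) = 1037684/5 + 203862 = 2056994/5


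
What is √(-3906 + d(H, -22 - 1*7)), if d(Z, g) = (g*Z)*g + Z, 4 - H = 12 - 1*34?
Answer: 23*√34 ≈ 134.11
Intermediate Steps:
H = 26 (H = 4 - (12 - 1*34) = 4 - (12 - 34) = 4 - 1*(-22) = 4 + 22 = 26)
d(Z, g) = Z + Z*g² (d(Z, g) = (Z*g)*g + Z = Z*g² + Z = Z + Z*g²)
√(-3906 + d(H, -22 - 1*7)) = √(-3906 + 26*(1 + (-22 - 1*7)²)) = √(-3906 + 26*(1 + (-22 - 7)²)) = √(-3906 + 26*(1 + (-29)²)) = √(-3906 + 26*(1 + 841)) = √(-3906 + 26*842) = √(-3906 + 21892) = √17986 = 23*√34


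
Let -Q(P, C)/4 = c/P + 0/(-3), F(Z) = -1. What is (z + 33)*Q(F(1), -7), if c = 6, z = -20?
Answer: 312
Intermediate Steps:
Q(P, C) = -24/P (Q(P, C) = -4*(6/P + 0/(-3)) = -4*(6/P + 0*(-⅓)) = -4*(6/P + 0) = -24/P)
(z + 33)*Q(F(1), -7) = (-20 + 33)*(-24/(-1)) = 13*(-24*(-1)) = 13*24 = 312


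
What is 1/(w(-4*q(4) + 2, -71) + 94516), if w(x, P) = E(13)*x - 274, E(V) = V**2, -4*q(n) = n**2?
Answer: 1/97284 ≈ 1.0279e-5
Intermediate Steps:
q(n) = -n**2/4
w(x, P) = -274 + 169*x (w(x, P) = 13**2*x - 274 = 169*x - 274 = -274 + 169*x)
1/(w(-4*q(4) + 2, -71) + 94516) = 1/((-274 + 169*(-(-1)*4**2 + 2)) + 94516) = 1/((-274 + 169*(-(-1)*16 + 2)) + 94516) = 1/((-274 + 169*(-4*(-4) + 2)) + 94516) = 1/((-274 + 169*(16 + 2)) + 94516) = 1/((-274 + 169*18) + 94516) = 1/((-274 + 3042) + 94516) = 1/(2768 + 94516) = 1/97284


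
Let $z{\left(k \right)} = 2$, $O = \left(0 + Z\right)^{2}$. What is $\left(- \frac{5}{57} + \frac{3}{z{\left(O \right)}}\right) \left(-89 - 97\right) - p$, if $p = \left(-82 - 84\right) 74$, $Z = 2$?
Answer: $\frac{228405}{19} \approx 12021.0$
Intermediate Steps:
$O = 4$ ($O = \left(0 + 2\right)^{2} = 2^{2} = 4$)
$p = -12284$ ($p = \left(-166\right) 74 = -12284$)
$\left(- \frac{5}{57} + \frac{3}{z{\left(O \right)}}\right) \left(-89 - 97\right) - p = \left(- \frac{5}{57} + \frac{3}{2}\right) \left(-89 - 97\right) - -12284 = \left(\left(-5\right) \frac{1}{57} + 3 \cdot \frac{1}{2}\right) \left(-186\right) + 12284 = \left(- \frac{5}{57} + \frac{3}{2}\right) \left(-186\right) + 12284 = \frac{161}{114} \left(-186\right) + 12284 = - \frac{4991}{19} + 12284 = \frac{228405}{19}$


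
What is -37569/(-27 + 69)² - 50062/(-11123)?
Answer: -2241977/133476 ≈ -16.797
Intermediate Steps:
-37569/(-27 + 69)² - 50062/(-11123) = -37569/(42²) - 50062*(-1/11123) = -37569/1764 + 50062/11123 = -37569*1/1764 + 50062/11123 = -1789/84 + 50062/11123 = -2241977/133476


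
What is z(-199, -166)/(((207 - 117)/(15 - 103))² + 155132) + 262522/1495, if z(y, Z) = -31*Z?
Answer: 263746205886/1501687885 ≈ 175.63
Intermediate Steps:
z(-199, -166)/(((207 - 117)/(15 - 103))² + 155132) + 262522/1495 = (-31*(-166))/(((207 - 117)/(15 - 103))² + 155132) + 262522/1495 = 5146/((90/(-88))² + 155132) + 262522*(1/1495) = 5146/((90*(-1/88))² + 155132) + 878/5 = 5146/((-45/44)² + 155132) + 878/5 = 5146/(2025/1936 + 155132) + 878/5 = 5146/(300337577/1936) + 878/5 = 5146*(1936/300337577) + 878/5 = 9962656/300337577 + 878/5 = 263746205886/1501687885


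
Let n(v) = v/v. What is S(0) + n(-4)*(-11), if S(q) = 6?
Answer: -5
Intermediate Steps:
n(v) = 1
S(0) + n(-4)*(-11) = 6 + 1*(-11) = 6 - 11 = -5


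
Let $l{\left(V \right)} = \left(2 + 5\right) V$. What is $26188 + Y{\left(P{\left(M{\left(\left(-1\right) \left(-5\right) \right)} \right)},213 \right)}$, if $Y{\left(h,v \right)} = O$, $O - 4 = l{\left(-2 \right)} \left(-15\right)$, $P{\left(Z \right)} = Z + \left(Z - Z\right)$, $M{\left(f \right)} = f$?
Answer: $26402$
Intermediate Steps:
$l{\left(V \right)} = 7 V$
$P{\left(Z \right)} = Z$ ($P{\left(Z \right)} = Z + 0 = Z$)
$O = 214$ ($O = 4 + 7 \left(-2\right) \left(-15\right) = 4 - -210 = 4 + 210 = 214$)
$Y{\left(h,v \right)} = 214$
$26188 + Y{\left(P{\left(M{\left(\left(-1\right) \left(-5\right) \right)} \right)},213 \right)} = 26188 + 214 = 26402$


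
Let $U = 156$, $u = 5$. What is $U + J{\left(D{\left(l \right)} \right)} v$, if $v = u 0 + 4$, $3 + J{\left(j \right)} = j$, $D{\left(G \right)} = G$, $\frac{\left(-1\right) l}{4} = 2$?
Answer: $112$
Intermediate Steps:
$l = -8$ ($l = \left(-4\right) 2 = -8$)
$J{\left(j \right)} = -3 + j$
$v = 4$ ($v = 5 \cdot 0 + 4 = 0 + 4 = 4$)
$U + J{\left(D{\left(l \right)} \right)} v = 156 + \left(-3 - 8\right) 4 = 156 - 44 = 112$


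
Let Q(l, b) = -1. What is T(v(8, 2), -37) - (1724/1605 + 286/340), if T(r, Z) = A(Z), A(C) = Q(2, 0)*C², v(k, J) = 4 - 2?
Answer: -74810849/54570 ≈ -1370.9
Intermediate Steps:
v(k, J) = 2
A(C) = -C²
T(r, Z) = -Z²
T(v(8, 2), -37) - (1724/1605 + 286/340) = -1*(-37)² - (1724/1605 + 286/340) = -1*1369 - (1724*(1/1605) + 286*(1/340)) = -1369 - (1724/1605 + 143/170) = -1369 - 1*104519/54570 = -1369 - 104519/54570 = -74810849/54570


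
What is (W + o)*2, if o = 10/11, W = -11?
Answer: -222/11 ≈ -20.182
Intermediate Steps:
o = 10/11 (o = 10*(1/11) = 10/11 ≈ 0.90909)
(W + o)*2 = (-11 + 10/11)*2 = -111/11*2 = -222/11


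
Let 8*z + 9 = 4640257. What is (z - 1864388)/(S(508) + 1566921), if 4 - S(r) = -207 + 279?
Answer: -1284357/1566853 ≈ -0.81971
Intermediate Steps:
z = 580031 (z = -9/8 + (⅛)*4640257 = -9/8 + 4640257/8 = 580031)
S(r) = -68 (S(r) = 4 - (-207 + 279) = 4 - 1*72 = 4 - 72 = -68)
(z - 1864388)/(S(508) + 1566921) = (580031 - 1864388)/(-68 + 1566921) = -1284357/1566853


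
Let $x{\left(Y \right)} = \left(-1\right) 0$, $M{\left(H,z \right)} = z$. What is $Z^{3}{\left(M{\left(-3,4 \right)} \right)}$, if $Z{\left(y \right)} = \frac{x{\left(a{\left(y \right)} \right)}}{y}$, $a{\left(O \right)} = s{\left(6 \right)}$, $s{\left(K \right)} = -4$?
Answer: $0$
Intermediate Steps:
$a{\left(O \right)} = -4$
$x{\left(Y \right)} = 0$
$Z{\left(y \right)} = 0$ ($Z{\left(y \right)} = \frac{0}{y} = 0$)
$Z^{3}{\left(M{\left(-3,4 \right)} \right)} = 0^{3} = 0$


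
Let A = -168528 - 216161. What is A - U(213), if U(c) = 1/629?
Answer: -241969382/629 ≈ -3.8469e+5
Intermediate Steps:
U(c) = 1/629
A = -384689
A - U(213) = -384689 - 1*1/629 = -384689 - 1/629 = -241969382/629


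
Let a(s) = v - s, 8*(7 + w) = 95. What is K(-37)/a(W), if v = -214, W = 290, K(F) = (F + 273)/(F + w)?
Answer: 236/16191 ≈ 0.014576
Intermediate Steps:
w = 39/8 (w = -7 + (⅛)*95 = -7 + 95/8 = 39/8 ≈ 4.8750)
K(F) = (273 + F)/(39/8 + F) (K(F) = (F + 273)/(F + 39/8) = (273 + F)/(39/8 + F))
a(s) = -214 - s
K(-37)/a(W) = (8*(273 - 37)/(39 + 8*(-37)))/(-214 - 1*290) = (8*236/(39 - 296))/(-214 - 290) = (8*236/(-257))/(-504) = (8*(-1/257)*236)*(-1/504) = -1888/257*(-1/504) = 236/16191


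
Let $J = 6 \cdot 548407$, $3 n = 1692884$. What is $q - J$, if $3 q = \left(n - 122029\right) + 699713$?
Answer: $- \frac{26188042}{9} \approx -2.9098 \cdot 10^{6}$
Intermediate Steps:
$n = \frac{1692884}{3}$ ($n = \frac{1}{3} \cdot 1692884 = \frac{1692884}{3} \approx 5.643 \cdot 10^{5}$)
$q = \frac{3425936}{9}$ ($q = \frac{\left(\frac{1692884}{3} - 122029\right) + 699713}{3} = \frac{\frac{1326797}{3} + 699713}{3} = \frac{1}{3} \cdot \frac{3425936}{3} = \frac{3425936}{9} \approx 3.8066 \cdot 10^{5}$)
$J = 3290442$
$q - J = \frac{3425936}{9} - 3290442 = - \frac{26188042}{9}$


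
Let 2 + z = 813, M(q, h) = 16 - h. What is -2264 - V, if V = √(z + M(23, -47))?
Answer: -2264 - √874 ≈ -2293.6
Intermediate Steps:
z = 811 (z = -2 + 813 = 811)
V = √874 (V = √(811 + (16 - 1*(-47))) = √(811 + (16 + 47)) = √(811 + 63) = √874 ≈ 29.563)
-2264 - V = -2264 - √874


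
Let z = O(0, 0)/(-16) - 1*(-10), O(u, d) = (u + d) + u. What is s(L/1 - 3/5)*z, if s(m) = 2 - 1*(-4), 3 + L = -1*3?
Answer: 60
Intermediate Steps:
L = -6 (L = -3 - 1*3 = -3 - 3 = -6)
O(u, d) = d + 2*u (O(u, d) = (d + u) + u = d + 2*u)
s(m) = 6 (s(m) = 2 + 4 = 6)
z = 10 (z = (0 + 2*0)/(-16) - 1*(-10) = (0 + 0)*(-1/16) + 10 = 0*(-1/16) + 10 = 0 + 10 = 10)
s(L/1 - 3/5)*z = 6*10 = 60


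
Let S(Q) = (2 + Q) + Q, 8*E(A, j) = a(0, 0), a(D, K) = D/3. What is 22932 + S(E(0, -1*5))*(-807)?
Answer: 21318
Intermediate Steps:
a(D, K) = D/3 (a(D, K) = D*(⅓) = D/3)
E(A, j) = 0 (E(A, j) = ((⅓)*0)/8 = (⅛)*0 = 0)
S(Q) = 2 + 2*Q
22932 + S(E(0, -1*5))*(-807) = 22932 + (2 + 2*0)*(-807) = 22932 + (2 + 0)*(-807) = 22932 + 2*(-807) = 22932 - 1614 = 21318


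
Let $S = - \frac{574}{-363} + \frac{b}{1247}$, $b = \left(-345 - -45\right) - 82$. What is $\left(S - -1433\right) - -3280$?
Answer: $\frac{2133968405}{452661} \approx 4714.3$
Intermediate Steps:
$b = -382$ ($b = \left(-345 + 45\right) - 82 = -300 - 82 = -382$)
$S = \frac{577112}{452661}$ ($S = - \frac{574}{-363} - \frac{382}{1247} = \left(-574\right) \left(- \frac{1}{363}\right) - \frac{382}{1247} = \frac{574}{363} - \frac{382}{1247} = \frac{577112}{452661} \approx 1.2749$)
$\left(S - -1433\right) - -3280 = \left(\frac{577112}{452661} - -1433\right) - -3280 = \left(\frac{577112}{452661} + 1433\right) + 3280 = \frac{649240325}{452661} + 3280 = \frac{2133968405}{452661}$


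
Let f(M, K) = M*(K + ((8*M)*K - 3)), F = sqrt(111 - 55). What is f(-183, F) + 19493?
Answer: 20042 + 535458*sqrt(14) ≈ 2.0235e+6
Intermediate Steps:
F = 2*sqrt(14) (F = sqrt(56) = 2*sqrt(14) ≈ 7.4833)
f(M, K) = M*(-3 + K + 8*K*M) (f(M, K) = M*(K + (8*K*M - 3)) = M*(K + (-3 + 8*K*M)) = M*(-3 + K + 8*K*M))
f(-183, F) + 19493 = -183*(-3 + 2*sqrt(14) + 8*(2*sqrt(14))*(-183)) + 19493 = -183*(-3 + 2*sqrt(14) - 2928*sqrt(14)) + 19493 = -183*(-3 - 2926*sqrt(14)) + 19493 = (549 + 535458*sqrt(14)) + 19493 = 20042 + 535458*sqrt(14)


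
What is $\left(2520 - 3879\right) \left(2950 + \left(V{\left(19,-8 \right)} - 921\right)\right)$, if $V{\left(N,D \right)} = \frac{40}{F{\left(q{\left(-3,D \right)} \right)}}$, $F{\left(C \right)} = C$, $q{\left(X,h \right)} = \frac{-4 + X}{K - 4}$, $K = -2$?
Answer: $- \frac{19628037}{7} \approx -2.804 \cdot 10^{6}$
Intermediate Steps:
$q{\left(X,h \right)} = \frac{2}{3} - \frac{X}{6}$ ($q{\left(X,h \right)} = \frac{-4 + X}{-2 - 4} = \frac{-4 + X}{-6} = \left(-4 + X\right) \left(- \frac{1}{6}\right) = \frac{2}{3} - \frac{X}{6}$)
$V{\left(N,D \right)} = \frac{240}{7}$ ($V{\left(N,D \right)} = \frac{40}{\frac{2}{3} - - \frac{1}{2}} = \frac{40}{\frac{2}{3} + \frac{1}{2}} = \frac{40}{\frac{7}{6}} = 40 \cdot \frac{6}{7} = \frac{240}{7}$)
$\left(2520 - 3879\right) \left(2950 + \left(V{\left(19,-8 \right)} - 921\right)\right) = \left(2520 - 3879\right) \left(2950 + \left(\frac{240}{7} - 921\right)\right) = - 1359 \left(2950 + \left(\frac{240}{7} - 921\right)\right) = - 1359 \left(2950 - \frac{6207}{7}\right) = \left(-1359\right) \frac{14443}{7} = - \frac{19628037}{7}$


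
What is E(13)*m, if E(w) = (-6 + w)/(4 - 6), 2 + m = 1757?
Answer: -12285/2 ≈ -6142.5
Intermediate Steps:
m = 1755 (m = -2 + 1757 = 1755)
E(w) = 3 - w/2 (E(w) = (-6 + w)/(-2) = (-6 + w)*(-1/2) = 3 - w/2)
E(13)*m = (3 - 1/2*13)*1755 = (3 - 13/2)*1755 = -7/2*1755 = -12285/2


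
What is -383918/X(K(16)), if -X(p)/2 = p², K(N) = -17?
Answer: 191959/289 ≈ 664.22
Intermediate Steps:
X(p) = -2*p²
-383918/X(K(16)) = -383918/((-2*(-17)²)) = -383918/((-2*289)) = -383918/(-578) = -383918*(-1/578) = 191959/289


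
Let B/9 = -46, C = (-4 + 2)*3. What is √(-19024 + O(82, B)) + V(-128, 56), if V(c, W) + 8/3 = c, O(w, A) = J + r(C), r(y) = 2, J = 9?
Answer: -392/3 + I*√19013 ≈ -130.67 + 137.89*I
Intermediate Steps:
C = -6 (C = -2*3 = -6)
B = -414 (B = 9*(-46) = -414)
O(w, A) = 11 (O(w, A) = 9 + 2 = 11)
V(c, W) = -8/3 + c
√(-19024 + O(82, B)) + V(-128, 56) = √(-19024 + 11) + (-8/3 - 128) = √(-19013) - 392/3 = I*√19013 - 392/3 = -392/3 + I*√19013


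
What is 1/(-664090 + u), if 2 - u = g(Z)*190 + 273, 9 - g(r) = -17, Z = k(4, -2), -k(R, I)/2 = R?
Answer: -1/669301 ≈ -1.4941e-6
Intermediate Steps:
k(R, I) = -2*R
Z = -8 (Z = -2*4 = -8)
g(r) = 26 (g(r) = 9 - 1*(-17) = 9 + 17 = 26)
u = -5211 (u = 2 - (26*190 + 273) = 2 - (4940 + 273) = 2 - 1*5213 = 2 - 5213 = -5211)
1/(-664090 + u) = 1/(-664090 - 5211) = 1/(-669301) = -1/669301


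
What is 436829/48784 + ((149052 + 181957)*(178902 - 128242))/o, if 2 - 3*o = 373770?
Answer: -306750139118651/2279237264 ≈ -1.3458e+5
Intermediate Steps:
o = -373768/3 (o = ⅔ - ⅓*373770 = ⅔ - 124590 = -373768/3 ≈ -1.2459e+5)
436829/48784 + ((149052 + 181957)*(178902 - 128242))/o = 436829/48784 + ((149052 + 181957)*(178902 - 128242))/(-373768/3) = 436829*(1/48784) + (331009*50660)*(-3/373768) = 436829/48784 + 16768915940*(-3/373768) = 436829/48784 - 12576686955/93442 = -306750139118651/2279237264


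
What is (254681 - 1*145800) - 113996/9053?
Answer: 985585697/9053 ≈ 1.0887e+5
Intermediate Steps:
(254681 - 1*145800) - 113996/9053 = (254681 - 145800) - 113996*1/9053 = 108881 - 113996/9053 = 985585697/9053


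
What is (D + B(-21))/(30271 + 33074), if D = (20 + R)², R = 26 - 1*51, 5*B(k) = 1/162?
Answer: 20251/51309450 ≈ 0.00039468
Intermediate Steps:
B(k) = 1/810 (B(k) = (⅕)/162 = (⅕)*(1/162) = 1/810)
R = -25 (R = 26 - 51 = -25)
D = 25 (D = (20 - 25)² = (-5)² = 25)
(D + B(-21))/(30271 + 33074) = (25 + 1/810)/(30271 + 33074) = (20251/810)/63345 = (20251/810)*(1/63345) = 20251/51309450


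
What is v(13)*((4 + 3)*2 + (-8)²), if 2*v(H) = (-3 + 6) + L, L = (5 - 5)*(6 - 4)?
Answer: 117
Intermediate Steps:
L = 0 (L = 0*2 = 0)
v(H) = 3/2 (v(H) = ((-3 + 6) + 0)/2 = (3 + 0)/2 = (½)*3 = 3/2)
v(13)*((4 + 3)*2 + (-8)²) = 3*((4 + 3)*2 + (-8)²)/2 = 3*(7*2 + 64)/2 = 3*(14 + 64)/2 = (3/2)*78 = 117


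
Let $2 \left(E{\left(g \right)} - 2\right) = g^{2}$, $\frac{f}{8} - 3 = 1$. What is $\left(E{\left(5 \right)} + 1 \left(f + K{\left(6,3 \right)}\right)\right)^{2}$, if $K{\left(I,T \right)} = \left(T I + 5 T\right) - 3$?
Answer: $\frac{23409}{4} \approx 5852.3$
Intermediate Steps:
$f = 32$ ($f = 24 + 8 \cdot 1 = 24 + 8 = 32$)
$E{\left(g \right)} = 2 + \frac{g^{2}}{2}$
$K{\left(I,T \right)} = -3 + 5 T + I T$ ($K{\left(I,T \right)} = \left(I T + 5 T\right) - 3 = \left(5 T + I T\right) - 3 = -3 + 5 T + I T$)
$\left(E{\left(5 \right)} + 1 \left(f + K{\left(6,3 \right)}\right)\right)^{2} = \left(\left(2 + \frac{5^{2}}{2}\right) + 1 \left(32 + \left(-3 + 5 \cdot 3 + 6 \cdot 3\right)\right)\right)^{2} = \left(\left(2 + \frac{1}{2} \cdot 25\right) + 1 \left(32 + \left(-3 + 15 + 18\right)\right)\right)^{2} = \left(\left(2 + \frac{25}{2}\right) + 1 \left(32 + 30\right)\right)^{2} = \left(\frac{29}{2} + 1 \cdot 62\right)^{2} = \left(\frac{29}{2} + 62\right)^{2} = \left(\frac{153}{2}\right)^{2} = \frac{23409}{4}$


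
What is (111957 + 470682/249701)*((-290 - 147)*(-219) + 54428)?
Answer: 4197099099015609/249701 ≈ 1.6808e+10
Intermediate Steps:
(111957 + 470682/249701)*((-290 - 147)*(-219) + 54428) = (111957 + 470682*(1/249701))*(-437*(-219) + 54428) = (111957 + 470682/249701)*(95703 + 54428) = (27956245539/249701)*150131 = 4197099099015609/249701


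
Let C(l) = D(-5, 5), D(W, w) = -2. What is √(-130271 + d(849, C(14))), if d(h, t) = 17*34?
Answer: I*√129693 ≈ 360.13*I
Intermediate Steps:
C(l) = -2
d(h, t) = 578
√(-130271 + d(849, C(14))) = √(-130271 + 578) = √(-129693) = I*√129693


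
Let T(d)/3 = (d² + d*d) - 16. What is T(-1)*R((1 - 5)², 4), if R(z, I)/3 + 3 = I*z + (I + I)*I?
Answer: -11718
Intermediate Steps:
T(d) = -48 + 6*d² (T(d) = 3*((d² + d*d) - 16) = 3*((d² + d²) - 16) = 3*(2*d² - 16) = 3*(-16 + 2*d²) = -48 + 6*d²)
R(z, I) = -9 + 6*I² + 3*I*z (R(z, I) = -9 + 3*(I*z + (I + I)*I) = -9 + 3*(I*z + (2*I)*I) = -9 + 3*(I*z + 2*I²) = -9 + 3*(2*I² + I*z) = -9 + (6*I² + 3*I*z) = -9 + 6*I² + 3*I*z)
T(-1)*R((1 - 5)², 4) = (-48 + 6*(-1)²)*(-9 + 6*4² + 3*4*(1 - 5)²) = (-48 + 6*1)*(-9 + 6*16 + 3*4*(-4)²) = (-48 + 6)*(-9 + 96 + 3*4*16) = -42*(-9 + 96 + 192) = -42*279 = -11718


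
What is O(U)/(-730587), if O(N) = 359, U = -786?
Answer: -359/730587 ≈ -0.00049139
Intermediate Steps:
O(U)/(-730587) = 359/(-730587) = 359*(-1/730587) = -359/730587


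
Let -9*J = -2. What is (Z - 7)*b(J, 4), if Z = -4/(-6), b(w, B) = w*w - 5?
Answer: 7619/243 ≈ 31.354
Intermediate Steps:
J = 2/9 (J = -⅑*(-2) = 2/9 ≈ 0.22222)
b(w, B) = -5 + w² (b(w, B) = w² - 5 = -5 + w²)
Z = ⅔ (Z = -4*(-⅙) = ⅔ ≈ 0.66667)
(Z - 7)*b(J, 4) = (⅔ - 7)*(-5 + (2/9)²) = -19*(-5 + 4/81)/3 = -19/3*(-401/81) = 7619/243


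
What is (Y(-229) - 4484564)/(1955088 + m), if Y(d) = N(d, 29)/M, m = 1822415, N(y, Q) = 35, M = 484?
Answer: -2170528941/1828311452 ≈ -1.1872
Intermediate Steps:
Y(d) = 35/484
(Y(-229) - 4484564)/(1955088 + m) = (35/484 - 4484564)/(1955088 + 1822415) = -2170528941/484/3777503 = -2170528941/484*1/3777503 = -2170528941/1828311452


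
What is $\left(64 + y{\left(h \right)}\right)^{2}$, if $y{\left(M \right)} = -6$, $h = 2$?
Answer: $3364$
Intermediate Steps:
$\left(64 + y{\left(h \right)}\right)^{2} = \left(64 - 6\right)^{2} = 58^{2} = 3364$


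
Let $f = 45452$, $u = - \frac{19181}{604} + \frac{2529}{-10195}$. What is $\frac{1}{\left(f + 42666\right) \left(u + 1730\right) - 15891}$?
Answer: $\frac{3078890}{460626760288761} \approx 6.6841 \cdot 10^{-9}$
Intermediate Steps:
$u = - \frac{197077811}{6157780}$ ($u = \left(-19181\right) \frac{1}{604} + 2529 \left(- \frac{1}{10195}\right) = - \frac{19181}{604} - \frac{2529}{10195} = - \frac{197077811}{6157780} \approx -32.005$)
$\frac{1}{\left(f + 42666\right) \left(u + 1730\right) - 15891} = \frac{1}{\left(45452 + 42666\right) \left(- \frac{197077811}{6157780} + 1730\right) - 15891} = \frac{1}{88118 \cdot \frac{10455881589}{6157780} - 15891} = \frac{1}{\frac{460675686929751}{3078890} - 15891} = \frac{1}{\frac{460626760288761}{3078890}} = \frac{3078890}{460626760288761}$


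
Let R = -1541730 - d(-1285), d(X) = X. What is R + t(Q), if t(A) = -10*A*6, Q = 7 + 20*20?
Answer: -1564865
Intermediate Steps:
Q = 407 (Q = 7 + 400 = 407)
R = -1540445 (R = -1541730 - 1*(-1285) = -1541730 + 1285 = -1540445)
t(A) = -60*A
R + t(Q) = -1540445 - 60*407 = -1540445 - 24420 = -1564865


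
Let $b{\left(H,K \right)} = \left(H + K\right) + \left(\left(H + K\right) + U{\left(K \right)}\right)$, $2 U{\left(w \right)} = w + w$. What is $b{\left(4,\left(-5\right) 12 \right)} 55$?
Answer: $-9460$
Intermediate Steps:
$U{\left(w \right)} = w$ ($U{\left(w \right)} = \frac{w + w}{2} = \frac{2 w}{2} = w$)
$b{\left(H,K \right)} = 2 H + 3 K$ ($b{\left(H,K \right)} = \left(H + K\right) + \left(\left(H + K\right) + K\right) = \left(H + K\right) + \left(H + 2 K\right) = 2 H + 3 K$)
$b{\left(4,\left(-5\right) 12 \right)} 55 = \left(2 \cdot 4 + 3 \left(\left(-5\right) 12\right)\right) 55 = \left(8 + 3 \left(-60\right)\right) 55 = \left(8 - 180\right) 55 = \left(-172\right) 55 = -9460$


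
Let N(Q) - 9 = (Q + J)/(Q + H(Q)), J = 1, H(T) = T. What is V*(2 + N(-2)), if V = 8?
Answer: 90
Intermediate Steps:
N(Q) = 9 + (1 + Q)/(2*Q) (N(Q) = 9 + (Q + 1)/(Q + Q) = 9 + (1 + Q)/((2*Q)) = 9 + (1 + Q)*(1/(2*Q)) = 9 + (1 + Q)/(2*Q))
V*(2 + N(-2)) = 8*(2 + (1/2)*(1 + 19*(-2))/(-2)) = 8*(2 + (1/2)*(-1/2)*(1 - 38)) = 8*(2 + (1/2)*(-1/2)*(-37)) = 8*(2 + 37/4) = 8*(45/4) = 90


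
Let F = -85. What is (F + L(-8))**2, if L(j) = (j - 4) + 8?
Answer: 7921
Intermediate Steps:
L(j) = 4 + j (L(j) = (-4 + j) + 8 = 4 + j)
(F + L(-8))**2 = (-85 + (4 - 8))**2 = (-85 - 4)**2 = (-89)**2 = 7921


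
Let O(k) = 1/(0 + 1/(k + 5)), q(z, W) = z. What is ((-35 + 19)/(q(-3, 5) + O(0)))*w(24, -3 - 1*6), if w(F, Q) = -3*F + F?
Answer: 384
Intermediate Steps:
O(k) = 5 + k (O(k) = 1/(0 + 1/(5 + k)) = 1/(1/(5 + k)) = 5 + k)
w(F, Q) = -2*F
((-35 + 19)/(q(-3, 5) + O(0)))*w(24, -3 - 1*6) = ((-35 + 19)/(-3 + (5 + 0)))*(-2*24) = -16/(-3 + 5)*(-48) = -16/2*(-48) = -16*½*(-48) = -8*(-48) = 384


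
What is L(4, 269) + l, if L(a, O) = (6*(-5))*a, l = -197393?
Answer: -197513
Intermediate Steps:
L(a, O) = -30*a
L(4, 269) + l = -30*4 - 197393 = -120 - 197393 = -197513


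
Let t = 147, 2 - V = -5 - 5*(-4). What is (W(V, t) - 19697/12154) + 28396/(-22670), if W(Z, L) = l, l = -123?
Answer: -17340995557/137765590 ≈ -125.87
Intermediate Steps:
V = -13 (V = 2 - (-5 - 5*(-4)) = 2 - (-5 + 20) = 2 - 1*15 = 2 - 15 = -13)
W(Z, L) = -123
(W(V, t) - 19697/12154) + 28396/(-22670) = (-123 - 19697/12154) + 28396/(-22670) = (-123 - 19697*1/12154) + 28396*(-1/22670) = (-123 - 19697/12154) - 14198/11335 = -1514639/12154 - 14198/11335 = -17340995557/137765590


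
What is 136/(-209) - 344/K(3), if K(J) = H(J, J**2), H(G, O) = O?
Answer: -73120/1881 ≈ -38.873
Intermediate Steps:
K(J) = J**2
136/(-209) - 344/K(3) = 136/(-209) - 344/(3**2) = 136*(-1/209) - 344/9 = -136/209 - 344*1/9 = -136/209 - 344/9 = -73120/1881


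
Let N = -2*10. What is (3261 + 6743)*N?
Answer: -200080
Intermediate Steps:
N = -20
(3261 + 6743)*N = (3261 + 6743)*(-20) = 10004*(-20) = -200080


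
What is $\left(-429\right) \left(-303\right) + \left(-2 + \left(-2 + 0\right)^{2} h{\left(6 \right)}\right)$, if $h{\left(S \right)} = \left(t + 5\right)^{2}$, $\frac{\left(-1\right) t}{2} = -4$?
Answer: $130661$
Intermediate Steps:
$t = 8$ ($t = \left(-2\right) \left(-4\right) = 8$)
$h{\left(S \right)} = 169$ ($h{\left(S \right)} = \left(8 + 5\right)^{2} = 13^{2} = 169$)
$\left(-429\right) \left(-303\right) + \left(-2 + \left(-2 + 0\right)^{2} h{\left(6 \right)}\right) = \left(-429\right) \left(-303\right) - \left(2 - \left(-2 + 0\right)^{2} \cdot 169\right) = 129987 - \left(2 - \left(-2\right)^{2} \cdot 169\right) = 129987 + \left(-2 + 4 \cdot 169\right) = 129987 + \left(-2 + 676\right) = 129987 + 674 = 130661$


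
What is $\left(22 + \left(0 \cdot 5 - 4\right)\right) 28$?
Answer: $504$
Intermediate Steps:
$\left(22 + \left(0 \cdot 5 - 4\right)\right) 28 = \left(22 + \left(0 - 4\right)\right) 28 = \left(22 - 4\right) 28 = 18 \cdot 28 = 504$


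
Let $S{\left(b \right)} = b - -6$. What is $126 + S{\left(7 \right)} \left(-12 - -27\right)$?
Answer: $321$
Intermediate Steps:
$S{\left(b \right)} = 6 + b$ ($S{\left(b \right)} = b + 6 = 6 + b$)
$126 + S{\left(7 \right)} \left(-12 - -27\right) = 126 + \left(6 + 7\right) \left(-12 - -27\right) = 126 + 13 \left(-12 + 27\right) = 126 + 13 \cdot 15 = 126 + 195 = 321$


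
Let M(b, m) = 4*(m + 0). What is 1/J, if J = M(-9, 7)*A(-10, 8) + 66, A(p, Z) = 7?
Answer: 1/262 ≈ 0.0038168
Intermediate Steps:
M(b, m) = 4*m
J = 262 (J = (4*7)*7 + 66 = 28*7 + 66 = 196 + 66 = 262)
1/J = 1/262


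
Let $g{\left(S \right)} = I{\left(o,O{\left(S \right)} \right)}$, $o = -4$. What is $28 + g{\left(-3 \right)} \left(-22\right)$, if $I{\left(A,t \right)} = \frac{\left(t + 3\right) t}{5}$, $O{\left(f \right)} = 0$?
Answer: $28$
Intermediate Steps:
$I{\left(A,t \right)} = \frac{t \left(3 + t\right)}{5}$ ($I{\left(A,t \right)} = \left(3 + t\right) t \frac{1}{5} = t \left(3 + t\right) \frac{1}{5} = \frac{t \left(3 + t\right)}{5}$)
$g{\left(S \right)} = 0$ ($g{\left(S \right)} = \frac{1}{5} \cdot 0 \left(3 + 0\right) = \frac{1}{5} \cdot 0 \cdot 3 = 0$)
$28 + g{\left(-3 \right)} \left(-22\right) = 28 + 0 \left(-22\right) = 28 + 0 = 28$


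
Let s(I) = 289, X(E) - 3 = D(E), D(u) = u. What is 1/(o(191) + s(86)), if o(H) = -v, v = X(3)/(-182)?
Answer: 91/26302 ≈ 0.0034598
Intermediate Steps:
X(E) = 3 + E
v = -3/91 (v = (3 + 3)/(-182) = 6*(-1/182) = -3/91 ≈ -0.032967)
o(H) = 3/91 (o(H) = -1*(-3/91) = 3/91)
1/(o(191) + s(86)) = 1/(3/91 + 289) = 1/(26302/91) = 91/26302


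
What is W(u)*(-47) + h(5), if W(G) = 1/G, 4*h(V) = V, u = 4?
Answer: -21/2 ≈ -10.500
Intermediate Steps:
h(V) = V/4
W(u)*(-47) + h(5) = -47/4 + (¼)*5 = (¼)*(-47) + 5/4 = -47/4 + 5/4 = -21/2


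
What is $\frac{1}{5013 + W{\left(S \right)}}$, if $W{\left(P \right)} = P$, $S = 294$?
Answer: $\frac{1}{5307} \approx 0.00018843$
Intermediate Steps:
$\frac{1}{5013 + W{\left(S \right)}} = \frac{1}{5013 + 294} = \frac{1}{5307}$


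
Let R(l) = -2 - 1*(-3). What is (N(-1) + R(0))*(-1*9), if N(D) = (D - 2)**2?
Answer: -90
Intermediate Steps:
R(l) = 1 (R(l) = -2 + 3 = 1)
N(D) = (-2 + D)**2
(N(-1) + R(0))*(-1*9) = ((-2 - 1)**2 + 1)*(-1*9) = ((-3)**2 + 1)*(-9) = (9 + 1)*(-9) = 10*(-9) = -90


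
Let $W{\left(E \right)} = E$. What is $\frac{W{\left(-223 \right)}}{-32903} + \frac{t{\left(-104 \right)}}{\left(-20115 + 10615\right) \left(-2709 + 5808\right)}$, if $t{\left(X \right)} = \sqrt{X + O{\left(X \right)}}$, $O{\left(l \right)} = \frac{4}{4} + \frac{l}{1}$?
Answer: $\frac{223}{32903} - \frac{i \sqrt{23}}{9813500} \approx 0.0067775 - 4.887 \cdot 10^{-7} i$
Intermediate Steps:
$O{\left(l \right)} = 1 + l$ ($O{\left(l \right)} = 4 \cdot \frac{1}{4} + l 1 = 1 + l$)
$t{\left(X \right)} = \sqrt{1 + 2 X}$ ($t{\left(X \right)} = \sqrt{X + \left(1 + X\right)} = \sqrt{1 + 2 X}$)
$\frac{W{\left(-223 \right)}}{-32903} + \frac{t{\left(-104 \right)}}{\left(-20115 + 10615\right) \left(-2709 + 5808\right)} = - \frac{223}{-32903} + \frac{\sqrt{1 + 2 \left(-104\right)}}{\left(-20115 + 10615\right) \left(-2709 + 5808\right)} = \left(-223\right) \left(- \frac{1}{32903}\right) + \frac{\sqrt{1 - 208}}{\left(-9500\right) 3099} = \frac{223}{32903} + \frac{\sqrt{-207}}{-29440500} = \frac{223}{32903} + 3 i \sqrt{23} \left(- \frac{1}{29440500}\right) = \frac{223}{32903} - \frac{i \sqrt{23}}{9813500}$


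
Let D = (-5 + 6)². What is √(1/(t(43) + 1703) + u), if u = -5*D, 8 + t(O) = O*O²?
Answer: I*√32968742818/81202 ≈ 2.2361*I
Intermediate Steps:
t(O) = -8 + O³ (t(O) = -8 + O*O² = -8 + O³)
D = 1 (D = 1² = 1)
u = -5 (u = -5*1 = -5)
√(1/(t(43) + 1703) + u) = √(1/((-8 + 43³) + 1703) - 5) = √(1/((-8 + 79507) + 1703) - 5) = √(1/(79499 + 1703) - 5) = √(1/81202 - 5) = √(-406009/81202) = I*√32968742818/81202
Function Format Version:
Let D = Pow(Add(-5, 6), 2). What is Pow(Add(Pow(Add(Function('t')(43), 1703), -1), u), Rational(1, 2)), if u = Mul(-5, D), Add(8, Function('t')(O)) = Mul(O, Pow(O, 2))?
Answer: Mul(Rational(1, 81202), I, Pow(32968742818, Rational(1, 2))) ≈ Mul(2.2361, I)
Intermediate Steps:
Function('t')(O) = Add(-8, Pow(O, 3)) (Function('t')(O) = Add(-8, Mul(O, Pow(O, 2))) = Add(-8, Pow(O, 3)))
D = 1 (D = Pow(1, 2) = 1)
u = -5 (u = Mul(-5, 1) = -5)
Pow(Add(Pow(Add(Function('t')(43), 1703), -1), u), Rational(1, 2)) = Pow(Add(Pow(Add(Add(-8, Pow(43, 3)), 1703), -1), -5), Rational(1, 2)) = Pow(Add(Pow(Add(Add(-8, 79507), 1703), -1), -5), Rational(1, 2)) = Pow(Add(Pow(Add(79499, 1703), -1), -5), Rational(1, 2)) = Pow(Add(Pow(81202, -1), -5), Rational(1, 2)) = Pow(Add(Rational(1, 81202), -5), Rational(1, 2)) = Pow(Rational(-406009, 81202), Rational(1, 2)) = Mul(Rational(1, 81202), I, Pow(32968742818, Rational(1, 2)))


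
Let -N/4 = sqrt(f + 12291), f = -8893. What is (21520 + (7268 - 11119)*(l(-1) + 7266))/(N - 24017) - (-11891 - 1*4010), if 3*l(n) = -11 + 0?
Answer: 29526791397472/1730285763 - 335348708*sqrt(3398)/1730285763 ≈ 17053.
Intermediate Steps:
l(n) = -11/3 (l(n) = (-11 + 0)/3 = (1/3)*(-11) = -11/3)
N = -4*sqrt(3398) (N = -4*sqrt(-8893 + 12291) = -4*sqrt(3398) ≈ -233.17)
(21520 + (7268 - 11119)*(l(-1) + 7266))/(N - 24017) - (-11891 - 1*4010) = (21520 + (7268 - 11119)*(-11/3 + 7266))/(-4*sqrt(3398) - 24017) - (-11891 - 1*4010) = (21520 - 3851*21787/3)/(-24017 - 4*sqrt(3398)) - (-11891 - 4010) = (21520 - 83901737/3)/(-24017 - 4*sqrt(3398)) - 1*(-15901) = -83837177/(3*(-24017 - 4*sqrt(3398))) + 15901 = 15901 - 83837177/(3*(-24017 - 4*sqrt(3398)))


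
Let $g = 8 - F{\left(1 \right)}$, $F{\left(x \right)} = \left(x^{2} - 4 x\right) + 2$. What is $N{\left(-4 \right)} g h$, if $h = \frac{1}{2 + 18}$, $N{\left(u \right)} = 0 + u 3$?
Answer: $- \frac{27}{5} \approx -5.4$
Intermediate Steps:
$F{\left(x \right)} = 2 + x^{2} - 4 x$
$N{\left(u \right)} = 3 u$ ($N{\left(u \right)} = 0 + 3 u = 3 u$)
$h = \frac{1}{20} \approx 0.05$
$g = 9$ ($g = 8 - \left(2 + 1^{2} - 4\right) = 8 - \left(2 + 1 - 4\right) = 8 - -1 = 8 + 1 = 9$)
$N{\left(-4 \right)} g h = 3 \left(-4\right) 9 \cdot \frac{1}{20} = \left(-12\right) 9 \cdot \frac{1}{20} = \left(-108\right) \frac{1}{20} = - \frac{27}{5}$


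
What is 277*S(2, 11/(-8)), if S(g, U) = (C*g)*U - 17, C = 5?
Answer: -34071/4 ≈ -8517.8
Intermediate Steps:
S(g, U) = -17 + 5*U*g (S(g, U) = (5*g)*U - 17 = 5*U*g - 17 = -17 + 5*U*g)
277*S(2, 11/(-8)) = 277*(-17 + 5*(11/(-8))*2) = 277*(-17 + 5*(11*(-⅛))*2) = 277*(-17 + 5*(-11/8)*2) = 277*(-17 - 55/4) = 277*(-123/4) = -34071/4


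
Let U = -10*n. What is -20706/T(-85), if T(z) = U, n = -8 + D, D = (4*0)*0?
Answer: -10353/40 ≈ -258.83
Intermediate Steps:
D = 0 (D = 0*0 = 0)
n = -8 (n = -8 + 0 = -8)
U = 80 (U = -10*(-8) = 80)
T(z) = 80
-20706/T(-85) = -20706/80 = -20706*1/80 = -10353/40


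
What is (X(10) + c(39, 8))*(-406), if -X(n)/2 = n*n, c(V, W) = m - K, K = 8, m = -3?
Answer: 85666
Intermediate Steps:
c(V, W) = -11 (c(V, W) = -3 - 1*8 = -3 - 8 = -11)
X(n) = -2*n² (X(n) = -2*n*n = -2*n²)
(X(10) + c(39, 8))*(-406) = (-2*10² - 11)*(-406) = (-2*100 - 11)*(-406) = (-200 - 11)*(-406) = -211*(-406) = 85666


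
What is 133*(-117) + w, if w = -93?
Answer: -15654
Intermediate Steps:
133*(-117) + w = 133*(-117) - 93 = -15561 - 93 = -15654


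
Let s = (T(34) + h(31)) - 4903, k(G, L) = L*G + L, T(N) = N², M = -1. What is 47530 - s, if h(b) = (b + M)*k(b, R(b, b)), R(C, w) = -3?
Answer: 54157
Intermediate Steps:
k(G, L) = L + G*L (k(G, L) = G*L + L = L + G*L)
h(b) = (-1 + b)*(-3 - 3*b) (h(b) = (b - 1)*(-3*(1 + b)) = (-1 + b)*(-3 - 3*b))
s = -6627 (s = (34² + (3 - 3*31²)) - 4903 = (1156 + (3 - 3*961)) - 4903 = (1156 + (3 - 2883)) - 4903 = (1156 - 2880) - 4903 = -1724 - 4903 = -6627)
47530 - s = 47530 - 1*(-6627) = 47530 + 6627 = 54157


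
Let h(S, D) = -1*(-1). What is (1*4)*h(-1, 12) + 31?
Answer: 35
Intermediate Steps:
h(S, D) = 1
(1*4)*h(-1, 12) + 31 = (1*4)*1 + 31 = 4*1 + 31 = 4 + 31 = 35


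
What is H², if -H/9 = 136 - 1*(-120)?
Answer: 5308416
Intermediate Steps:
H = -2304 (H = -9*(136 - 1*(-120)) = -9*(136 + 120) = -9*256 = -2304)
H² = (-2304)² = 5308416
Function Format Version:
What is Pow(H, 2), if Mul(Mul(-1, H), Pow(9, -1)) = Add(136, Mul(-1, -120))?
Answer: 5308416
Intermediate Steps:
H = -2304 (H = Mul(-9, Add(136, Mul(-1, -120))) = Mul(-9, Add(136, 120)) = Mul(-9, 256) = -2304)
Pow(H, 2) = Pow(-2304, 2) = 5308416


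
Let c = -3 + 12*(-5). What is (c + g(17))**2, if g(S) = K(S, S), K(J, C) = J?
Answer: 2116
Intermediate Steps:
g(S) = S
c = -63 (c = -3 - 60 = -63)
(c + g(17))**2 = (-63 + 17)**2 = (-46)**2 = 2116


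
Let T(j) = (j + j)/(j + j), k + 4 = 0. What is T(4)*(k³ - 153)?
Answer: -217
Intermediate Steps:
k = -4 (k = -4 + 0 = -4)
T(j) = 1 (T(j) = (2*j)/((2*j)) = (2*j)*(1/(2*j)) = 1)
T(4)*(k³ - 153) = 1*((-4)³ - 153) = 1*(-64 - 153) = 1*(-217) = -217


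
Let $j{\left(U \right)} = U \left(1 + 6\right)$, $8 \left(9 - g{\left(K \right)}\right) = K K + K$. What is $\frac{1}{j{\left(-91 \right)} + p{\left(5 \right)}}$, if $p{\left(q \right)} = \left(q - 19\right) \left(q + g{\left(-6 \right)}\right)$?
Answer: $- \frac{2}{1561} \approx -0.0012812$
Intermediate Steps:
$g{\left(K \right)} = 9 - \frac{K}{8} - \frac{K^{2}}{8}$ ($g{\left(K \right)} = 9 - \frac{K K + K}{8} = 9 - \frac{K^{2} + K}{8} = 9 - \frac{K + K^{2}}{8} = 9 - \left(\frac{K}{8} + \frac{K^{2}}{8}\right) = 9 - \frac{K}{8} - \frac{K^{2}}{8}$)
$j{\left(U \right)} = 7 U$ ($j{\left(U \right)} = U 7 = 7 U$)
$p{\left(q \right)} = \left(-19 + q\right) \left(\frac{21}{4} + q\right)$ ($p{\left(q \right)} = \left(q - 19\right) \left(q - \left(- \frac{39}{4} + \frac{9}{2}\right)\right) = \left(-19 + q\right) \left(q + \left(9 + \frac{3}{4} - \frac{9}{2}\right)\right) = \left(-19 + q\right) \left(q + \frac{21}{4}\right) = \left(-19 + q\right) \left(\frac{21}{4} + q\right)$)
$\frac{1}{j{\left(-91 \right)} + p{\left(5 \right)}} = \frac{1}{7 \left(-91\right) - \left(\frac{337}{2} - 25\right)} = \frac{1}{-637 - \frac{287}{2}} = \frac{1}{- \frac{1561}{2}} = - \frac{2}{1561}$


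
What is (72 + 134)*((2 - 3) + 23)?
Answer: 4532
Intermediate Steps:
(72 + 134)*((2 - 3) + 23) = 206*(-1 + 23) = 206*22 = 4532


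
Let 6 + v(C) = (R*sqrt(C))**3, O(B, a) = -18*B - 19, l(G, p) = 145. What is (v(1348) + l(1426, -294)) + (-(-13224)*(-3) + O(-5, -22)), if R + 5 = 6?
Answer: -39462 + 2696*sqrt(337) ≈ 10030.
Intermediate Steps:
R = 1 (R = -5 + 6 = 1)
O(B, a) = -19 - 18*B
v(C) = -6 + C**(3/2) (v(C) = -6 + (1*sqrt(C))**3 = -6 + (sqrt(C))**3 = -6 + C**(3/2))
(v(1348) + l(1426, -294)) + (-(-13224)*(-3) + O(-5, -22)) = ((-6 + 1348**(3/2)) + 145) + (-(-13224)*(-3) + (-19 - 18*(-5))) = ((-6 + 2696*sqrt(337)) + 145) + (-696*57 + (-19 + 90)) = (139 + 2696*sqrt(337)) + (-39672 + 71) = (139 + 2696*sqrt(337)) - 39601 = -39462 + 2696*sqrt(337)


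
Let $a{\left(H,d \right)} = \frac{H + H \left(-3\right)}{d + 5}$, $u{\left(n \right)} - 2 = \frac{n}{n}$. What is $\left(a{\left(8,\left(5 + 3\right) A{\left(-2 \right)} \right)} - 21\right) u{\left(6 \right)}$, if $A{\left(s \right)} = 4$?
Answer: $- \frac{2379}{37} \approx -64.297$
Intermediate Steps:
$u{\left(n \right)} = 3$ ($u{\left(n \right)} = 2 + \frac{n}{n} = 2 + 1 = 3$)
$a{\left(H,d \right)} = - \frac{2 H}{5 + d}$ ($a{\left(H,d \right)} = \frac{H - 3 H}{5 + d} = \frac{\left(-2\right) H}{5 + d} = - \frac{2 H}{5 + d}$)
$\left(a{\left(8,\left(5 + 3\right) A{\left(-2 \right)} \right)} - 21\right) u{\left(6 \right)} = \left(\left(-2\right) 8 \frac{1}{5 + \left(5 + 3\right) 4} - 21\right) 3 = \left(\left(-2\right) 8 \frac{1}{5 + 8 \cdot 4} - 21\right) 3 = \left(\left(-2\right) 8 \frac{1}{5 + 32} - 21\right) 3 = \left(\left(-2\right) 8 \cdot \frac{1}{37} - 21\right) 3 = \left(- \frac{16}{37} - 21\right) 3 = \left(- \frac{793}{37}\right) 3 = - \frac{2379}{37}$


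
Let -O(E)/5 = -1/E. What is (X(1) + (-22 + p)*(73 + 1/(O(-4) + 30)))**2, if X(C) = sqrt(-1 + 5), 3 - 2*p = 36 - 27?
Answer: 1759718601/529 ≈ 3.3265e+6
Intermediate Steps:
O(E) = 5/E (O(E) = -(-5)/E = 5/E)
p = -3 (p = 3/2 - (36 - 27)/2 = 3/2 - 1/2*9 = 3/2 - 9/2 = -3)
X(C) = 2 (X(C) = sqrt(4) = 2)
(X(1) + (-22 + p)*(73 + 1/(O(-4) + 30)))**2 = (2 + (-22 - 3)*(73 + 1/(5/(-4) + 30)))**2 = (2 - 25*(73 + 1/(5*(-1/4) + 30)))**2 = (2 - 25*(73 + 1/(-5/4 + 30)))**2 = (2 - 25*(73 + 1/(115/4)))**2 = (2 - 25*(73 + 4/115))**2 = (2 - 25*8399/115)**2 = (2 - 41995/23)**2 = (-41949/23)**2 = 1759718601/529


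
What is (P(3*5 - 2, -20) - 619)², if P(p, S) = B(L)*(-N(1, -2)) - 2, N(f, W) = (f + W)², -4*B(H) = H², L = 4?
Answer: 380689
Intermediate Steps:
B(H) = -H²/4
N(f, W) = (W + f)²
P(p, S) = 2 (P(p, S) = (-¼*4²)*(-(-2 + 1)²) - 2 = (-¼*16)*(-1*(-1)²) - 2 = -(-4) - 2 = -4*(-1) - 2 = 4 - 2 = 2)
(P(3*5 - 2, -20) - 619)² = (2 - 619)² = (-617)² = 380689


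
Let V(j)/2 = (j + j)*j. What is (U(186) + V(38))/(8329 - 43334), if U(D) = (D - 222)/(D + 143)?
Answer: -1900268/11516645 ≈ -0.16500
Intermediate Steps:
U(D) = (-222 + D)/(143 + D)
V(j) = 4*j² (V(j) = 2*((j + j)*j) = 2*((2*j)*j) = 2*(2*j²) = 4*j²)
(U(186) + V(38))/(8329 - 43334) = ((-222 + 186)/(143 + 186) + 4*38²)/(8329 - 43334) = (-36/329 + 4*1444)/(-35005) = ((1/329)*(-36) + 5776)*(-1/35005) = (-36/329 + 5776)*(-1/35005) = (1900268/329)*(-1/35005) = -1900268/11516645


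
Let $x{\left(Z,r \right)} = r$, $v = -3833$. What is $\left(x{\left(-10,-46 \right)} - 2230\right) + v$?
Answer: $-6109$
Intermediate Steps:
$\left(x{\left(-10,-46 \right)} - 2230\right) + v = \left(-46 - 2230\right) - 3833 = -2276 - 3833 = -6109$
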